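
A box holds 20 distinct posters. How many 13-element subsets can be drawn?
C(20,13) = 20!/(13!×7!) = 77520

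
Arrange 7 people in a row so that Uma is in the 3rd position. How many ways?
Fix one position: (7-1)! = 720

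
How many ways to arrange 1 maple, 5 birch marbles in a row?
6! / (1! × 5!) = 6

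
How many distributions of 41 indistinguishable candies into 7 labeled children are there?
C(41+7-1, 7-1) = C(47, 6) = 10737573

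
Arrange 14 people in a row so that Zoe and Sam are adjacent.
Treat as block: (14-1)! × 2! = 6227020800 × 2 = 12454041600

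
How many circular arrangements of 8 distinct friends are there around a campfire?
Circular: fix one position, arrange the rest. (8-1)! = 5040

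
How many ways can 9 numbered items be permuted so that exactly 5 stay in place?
Choose the 5 fixed points C(9,5) = 126, derange the rest: !4 = Σ_{j=0}^{4} (-1)^j·4!/j! = 24 - 24 + 12 - 4 + 1 = 9. Product = 126 × 9 = 1134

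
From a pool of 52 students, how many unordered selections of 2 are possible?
C(52,2) = 52!/(2!×50!) = 1326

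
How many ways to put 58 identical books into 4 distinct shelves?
C(58+4-1, 4-1) = C(61, 3) = 35990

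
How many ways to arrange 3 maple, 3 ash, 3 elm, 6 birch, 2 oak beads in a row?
17! / (3! × 3! × 3! × 6! × 2!) = 1143542400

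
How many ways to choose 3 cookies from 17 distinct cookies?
C(17,3) = 17!/(3!×14!) = 680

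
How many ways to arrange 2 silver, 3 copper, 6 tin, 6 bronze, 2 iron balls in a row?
19! / (2! × 3! × 6! × 6! × 2!) = 9777287520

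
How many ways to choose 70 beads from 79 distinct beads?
C(79,70) = 79!/(70!×9!) = 205811513765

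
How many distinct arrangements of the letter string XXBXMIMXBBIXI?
13! / (3! × 2! × 3! × 5!) = 720720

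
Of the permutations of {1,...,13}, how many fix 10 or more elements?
Exactly j fixed points: C(13,j)·!(13-j); sum over j ≥ 10 (derangement numbers via !m = (m-1)·(!(m-1) + !(m-2)): !0..!3 = 1, 0, 1, 2). Σ_{j=10}^{13} C(13,j)·!(13-j) = C(13,10)·!3 + C(13,11)·!2 + C(13,12)·!1 + C(13,13)·!0 = 286·2 + 78·1 + 13·0 + 1·1 = 651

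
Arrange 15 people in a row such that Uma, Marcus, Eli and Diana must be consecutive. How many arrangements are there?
Treat the 4 as one block: (15-4+1)! × 4! = 479001600 × 24 = 11496038400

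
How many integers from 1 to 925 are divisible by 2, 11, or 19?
⌊925/2⌋+⌊925/11⌋+⌊925/19⌋ - ⌊925/22⌋-⌊925/38⌋-⌊925/209⌋ + ⌊925/418⌋ = 462+84+48 - 42-24-4 + 2 = 526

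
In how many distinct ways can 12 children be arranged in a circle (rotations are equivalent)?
Circular: fix one position, arrange the rest. (12-1)! = 39916800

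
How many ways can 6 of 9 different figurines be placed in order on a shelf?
P(9,6) = 9!/(9-6)! = 60480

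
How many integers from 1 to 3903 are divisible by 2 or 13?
⌊3903/2⌋ + ⌊3903/13⌋ - ⌊3903/26⌋ = 1951 + 300 - 150 = 2101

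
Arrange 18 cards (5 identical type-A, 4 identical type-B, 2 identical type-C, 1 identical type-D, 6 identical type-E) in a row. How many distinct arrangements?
18! / (5! × 4! × 2! × 1! × 6!) = 1543782240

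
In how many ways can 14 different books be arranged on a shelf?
14! = 87178291200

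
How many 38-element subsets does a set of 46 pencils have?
C(46,38) = 46!/(38!×8!) = 260932815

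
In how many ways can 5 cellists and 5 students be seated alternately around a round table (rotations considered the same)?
Fix one of the cellists: (5-1)! ways for the remaining cellists, × 5! ways for the students = 24 × 120 = 2880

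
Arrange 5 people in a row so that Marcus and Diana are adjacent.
Treat as block: (5-1)! × 2! = 24 × 2 = 48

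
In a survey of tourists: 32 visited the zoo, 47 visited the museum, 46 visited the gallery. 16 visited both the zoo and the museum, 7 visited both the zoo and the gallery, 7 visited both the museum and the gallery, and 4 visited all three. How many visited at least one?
|A∪B∪C| = 32+47+46-16-7-7+4 = 99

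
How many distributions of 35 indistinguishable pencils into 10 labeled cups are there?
C(35+10-1, 10-1) = C(44, 9) = 708930508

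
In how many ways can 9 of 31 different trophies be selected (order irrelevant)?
C(31,9) = 31!/(9!×22!) = 20160075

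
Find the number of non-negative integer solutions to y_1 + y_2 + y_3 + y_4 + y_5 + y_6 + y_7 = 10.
C(10+7-1, 7-1) = C(16, 6) = 8008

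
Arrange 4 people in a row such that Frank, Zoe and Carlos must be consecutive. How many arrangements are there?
Treat the 3 as one block: (4-3+1)! × 3! = 2 × 6 = 12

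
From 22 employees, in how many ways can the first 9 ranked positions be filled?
P(22,9) = 22!/(22-9)! = 180503769600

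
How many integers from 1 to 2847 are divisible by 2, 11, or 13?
⌊2847/2⌋+⌊2847/11⌋+⌊2847/13⌋ - ⌊2847/22⌋-⌊2847/26⌋-⌊2847/143⌋ + ⌊2847/286⌋ = 1423+258+219 - 129-109-19 + 9 = 1652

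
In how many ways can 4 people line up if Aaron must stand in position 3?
Fix one position: (4-1)! = 6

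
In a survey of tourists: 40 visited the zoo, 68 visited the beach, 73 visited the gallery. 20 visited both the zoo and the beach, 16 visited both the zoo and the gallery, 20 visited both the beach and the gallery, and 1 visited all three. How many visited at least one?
|A∪B∪C| = 40+68+73-20-16-20+1 = 126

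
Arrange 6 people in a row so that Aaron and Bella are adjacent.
Treat as block: (6-1)! × 2! = 120 × 2 = 240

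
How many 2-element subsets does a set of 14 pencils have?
C(14,2) = 14!/(2!×12!) = 91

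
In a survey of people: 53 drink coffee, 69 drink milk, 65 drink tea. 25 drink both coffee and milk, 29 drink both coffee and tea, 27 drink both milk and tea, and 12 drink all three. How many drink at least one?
|A∪B∪C| = 53+69+65-25-29-27+12 = 118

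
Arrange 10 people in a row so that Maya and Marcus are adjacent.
Treat as block: (10-1)! × 2! = 362880 × 2 = 725760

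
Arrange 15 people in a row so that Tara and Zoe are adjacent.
Treat as block: (15-1)! × 2! = 87178291200 × 2 = 174356582400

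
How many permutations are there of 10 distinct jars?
10! = 3628800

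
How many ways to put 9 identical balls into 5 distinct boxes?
C(9+5-1, 5-1) = C(13, 4) = 715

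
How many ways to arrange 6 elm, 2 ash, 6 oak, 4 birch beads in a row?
18! / (6! × 2! × 6! × 4!) = 257297040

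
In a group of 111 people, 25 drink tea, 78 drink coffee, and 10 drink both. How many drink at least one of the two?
|A∪B| = |A| + |B| - |A∩B| = 25 + 78 - 10 = 93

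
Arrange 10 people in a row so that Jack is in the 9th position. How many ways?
Fix one position: (10-1)! = 362880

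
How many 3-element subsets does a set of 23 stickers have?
C(23,3) = 23!/(3!×20!) = 1771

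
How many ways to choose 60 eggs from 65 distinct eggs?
C(65,60) = 65!/(60!×5!) = 8259888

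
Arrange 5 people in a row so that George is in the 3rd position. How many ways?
Fix one position: (5-1)! = 24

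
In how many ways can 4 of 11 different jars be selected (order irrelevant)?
C(11,4) = 11!/(4!×7!) = 330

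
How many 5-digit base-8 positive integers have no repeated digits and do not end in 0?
Last digit: 7 nonzero choices. First digit: 6 (nonzero, ≠last). Middle 3: P(6,3) = 120. Total = 5040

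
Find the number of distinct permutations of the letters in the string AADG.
4! / (2! × 1! × 1!) = 12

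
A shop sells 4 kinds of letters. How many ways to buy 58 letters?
C(58+4-1, 4-1) = C(61, 3) = 35990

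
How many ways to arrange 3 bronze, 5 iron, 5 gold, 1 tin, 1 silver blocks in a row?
15! / (3! × 5! × 5! × 1! × 1!) = 15135120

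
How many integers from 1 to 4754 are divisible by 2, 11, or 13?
⌊4754/2⌋+⌊4754/11⌋+⌊4754/13⌋ - ⌊4754/22⌋-⌊4754/26⌋-⌊4754/143⌋ + ⌊4754/286⌋ = 2377+432+365 - 216-182-33 + 16 = 2759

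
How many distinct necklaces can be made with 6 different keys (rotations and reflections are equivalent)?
(6-1)!/2 = 120/2 = 60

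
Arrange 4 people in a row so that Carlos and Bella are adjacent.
Treat as block: (4-1)! × 2! = 6 × 2 = 12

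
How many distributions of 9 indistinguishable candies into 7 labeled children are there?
C(9+7-1, 7-1) = C(15, 6) = 5005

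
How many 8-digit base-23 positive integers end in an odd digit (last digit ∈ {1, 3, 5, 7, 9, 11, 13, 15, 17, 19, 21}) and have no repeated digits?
Last∈{1,3,5,7,9,11,13,15,17,19,21}. Last=0: 0. Last nonzero: 11×21×P(21,6) = 9025188480. Total = 9025188480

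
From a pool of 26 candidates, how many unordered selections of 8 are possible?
C(26,8) = 26!/(8!×18!) = 1562275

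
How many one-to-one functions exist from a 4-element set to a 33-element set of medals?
P(33,4) = 33!/(33-4)! = 982080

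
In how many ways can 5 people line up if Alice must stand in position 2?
Fix one position: (5-1)! = 24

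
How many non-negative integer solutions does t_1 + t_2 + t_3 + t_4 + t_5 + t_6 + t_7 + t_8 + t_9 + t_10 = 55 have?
C(55+10-1, 10-1) = C(64, 9) = 27540584512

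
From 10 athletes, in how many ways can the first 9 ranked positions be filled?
P(10,9) = 10!/(10-9)! = 3628800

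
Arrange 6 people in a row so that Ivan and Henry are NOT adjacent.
Total - adjacent = 6! - (6-1)!×2 = 720 - 240 = 480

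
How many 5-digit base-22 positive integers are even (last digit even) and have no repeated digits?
Last∈{0,2,4,6,8,10,12,14,16,18,20}. Last=0: 143640. Last nonzero: 10×20×P(20,3) = 1368000. Total = 1511640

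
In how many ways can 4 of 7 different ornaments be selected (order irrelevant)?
C(7,4) = 7!/(4!×3!) = 35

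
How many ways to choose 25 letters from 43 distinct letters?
C(43,25) = 43!/(25!×18!) = 608359048206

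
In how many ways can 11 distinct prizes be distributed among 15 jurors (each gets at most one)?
P(15,11) = 15!/(15-11)! = 54486432000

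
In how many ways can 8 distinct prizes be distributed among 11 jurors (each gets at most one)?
P(11,8) = 11!/(11-8)! = 6652800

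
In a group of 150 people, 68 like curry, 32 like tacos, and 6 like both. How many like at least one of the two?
|A∪B| = |A| + |B| - |A∩B| = 68 + 32 - 6 = 94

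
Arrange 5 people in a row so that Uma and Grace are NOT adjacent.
Total - adjacent = 5! - (5-1)!×2 = 120 - 48 = 72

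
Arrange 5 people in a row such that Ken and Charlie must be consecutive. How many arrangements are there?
Treat the 2 as one block: (5-2+1)! × 2! = 24 × 2 = 48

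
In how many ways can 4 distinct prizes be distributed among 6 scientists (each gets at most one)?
P(6,4) = 6!/(6-4)! = 360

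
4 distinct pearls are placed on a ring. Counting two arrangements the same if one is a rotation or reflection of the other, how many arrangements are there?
(4-1)!/2 = 6/2 = 3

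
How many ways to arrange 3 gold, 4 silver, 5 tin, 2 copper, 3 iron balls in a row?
17! / (3! × 4! × 5! × 2! × 3!) = 1715313600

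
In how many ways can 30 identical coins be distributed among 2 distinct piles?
C(30+2-1, 2-1) = C(31, 1) = 31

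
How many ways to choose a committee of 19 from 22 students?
C(22,19) = 22!/(19!×3!) = 1540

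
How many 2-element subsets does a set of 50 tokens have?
C(50,2) = 50!/(2!×48!) = 1225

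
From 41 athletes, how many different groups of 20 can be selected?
C(41,20) = 41!/(20!×21!) = 269128937220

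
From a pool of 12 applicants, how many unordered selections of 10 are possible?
C(12,10) = 12!/(10!×2!) = 66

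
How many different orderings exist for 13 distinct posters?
13! = 6227020800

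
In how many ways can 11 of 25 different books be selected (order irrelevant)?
C(25,11) = 25!/(11!×14!) = 4457400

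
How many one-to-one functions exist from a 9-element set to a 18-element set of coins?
P(18,9) = 18!/(18-9)! = 17643225600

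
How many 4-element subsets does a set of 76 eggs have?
C(76,4) = 76!/(4!×72!) = 1282975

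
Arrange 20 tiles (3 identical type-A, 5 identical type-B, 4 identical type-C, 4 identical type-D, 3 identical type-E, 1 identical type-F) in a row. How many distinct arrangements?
20! / (3! × 5! × 4! × 4! × 3! × 1!) = 977728752000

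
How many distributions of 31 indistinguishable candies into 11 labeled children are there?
C(31+11-1, 11-1) = C(41, 10) = 1121099408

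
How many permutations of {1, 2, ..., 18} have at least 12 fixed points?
Exactly j fixed points: C(18,j)·!(18-j); sum over j ≥ 12 (derangement numbers via !m = (m-1)·(!(m-1) + !(m-2)): !0..!6 = 1, 0, 1, 2, 9, 44, 265). Σ_{j=12}^{18} C(18,j)·!(18-j) = C(18,12)·!6 + C(18,13)·!5 + C(18,14)·!4 + C(18,15)·!3 + C(18,16)·!2 + C(18,17)·!1 + C(18,18)·!0 = 18564·265 + 8568·44 + 3060·9 + 816·2 + 153·1 + 18·0 + 1·1 = 5325778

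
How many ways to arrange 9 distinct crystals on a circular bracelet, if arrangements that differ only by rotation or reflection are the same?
(9-1)!/2 = 40320/2 = 20160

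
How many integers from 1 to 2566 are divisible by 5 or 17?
⌊2566/5⌋ + ⌊2566/17⌋ - ⌊2566/85⌋ = 513 + 150 - 30 = 633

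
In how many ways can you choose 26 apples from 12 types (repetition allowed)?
C(26+12-1, 12-1) = C(37, 11) = 854992152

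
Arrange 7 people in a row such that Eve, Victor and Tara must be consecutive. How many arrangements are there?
Treat the 3 as one block: (7-3+1)! × 3! = 120 × 6 = 720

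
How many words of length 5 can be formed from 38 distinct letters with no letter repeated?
P(38,5) = 38!/(38-5)! = 60233040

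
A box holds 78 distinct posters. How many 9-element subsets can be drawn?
C(78,9) = 78!/(9!×69!) = 182364632450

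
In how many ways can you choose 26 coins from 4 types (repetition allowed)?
C(26+4-1, 4-1) = C(29, 3) = 3654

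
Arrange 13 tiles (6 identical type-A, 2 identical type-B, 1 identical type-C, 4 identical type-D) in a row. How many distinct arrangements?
13! / (6! × 2! × 1! × 4!) = 180180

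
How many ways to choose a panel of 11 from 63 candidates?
C(63,11) = 63!/(11!×52!) = 615790256823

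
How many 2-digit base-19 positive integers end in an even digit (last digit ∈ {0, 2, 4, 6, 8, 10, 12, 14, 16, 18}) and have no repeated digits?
Last∈{0,2,4,6,8,10,12,14,16,18}. Last=0: 18. Last nonzero: 9×17×P(17,0) = 153. Total = 171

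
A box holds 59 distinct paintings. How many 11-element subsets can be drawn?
C(59,11) = 59!/(11!×48!) = 279871768995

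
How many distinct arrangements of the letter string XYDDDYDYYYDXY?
13! / (5! × 6! × 2!) = 36036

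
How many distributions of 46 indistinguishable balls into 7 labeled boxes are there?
C(46+7-1, 7-1) = C(52, 6) = 20358520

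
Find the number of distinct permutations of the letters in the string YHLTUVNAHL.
10! / (1! × 1! × 1! × 1! × 1! × 1! × 2! × 2!) = 907200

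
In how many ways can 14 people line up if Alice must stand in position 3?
Fix one position: (14-1)! = 6227020800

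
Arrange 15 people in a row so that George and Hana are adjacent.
Treat as block: (15-1)! × 2! = 87178291200 × 2 = 174356582400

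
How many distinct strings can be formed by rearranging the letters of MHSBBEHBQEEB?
12! / (2! × 4! × 3! × 1! × 1! × 1!) = 1663200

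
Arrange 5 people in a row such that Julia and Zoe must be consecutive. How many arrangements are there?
Treat the 2 as one block: (5-2+1)! × 2! = 24 × 2 = 48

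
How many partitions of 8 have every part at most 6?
Let r_j(i) = number of partitions of i into parts ≤ j, for i = 0..8. r_1(i) = 1 for all i; r_j(i) = r_{j-1}(i) + r_j(i-j). Rows j = 2..6: ≤2: 1 1 2 2 3 3 4 4 5; ≤3: 1 1 2 3 4 5 7 8 10; ≤4: 1 1 2 3 5 6 9 11 15; ≤5: 1 1 2 3 5 7 10 13 18; ≤6: 1 1 2 3 5 7 11 14 20. r_6(8) = 20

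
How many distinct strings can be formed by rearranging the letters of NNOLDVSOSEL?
11! / (1! × 2! × 2! × 1! × 2! × 1! × 2!) = 2494800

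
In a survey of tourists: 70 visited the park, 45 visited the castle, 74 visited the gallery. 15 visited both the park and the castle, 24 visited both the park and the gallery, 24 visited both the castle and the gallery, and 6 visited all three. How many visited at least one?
|A∪B∪C| = 70+45+74-15-24-24+6 = 132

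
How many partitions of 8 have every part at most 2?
Let r_j(i) = number of partitions of i into parts ≤ j, for i = 0..8. r_1(i) = 1 for all i; r_j(i) = r_{j-1}(i) + r_j(i-j). Rows j = 2..2: ≤2: 1 1 2 2 3 3 4 4 5. r_2(8) = 5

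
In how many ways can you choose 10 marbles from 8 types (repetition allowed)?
C(10+8-1, 8-1) = C(17, 7) = 19448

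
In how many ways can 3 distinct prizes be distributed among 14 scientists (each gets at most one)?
P(14,3) = 14!/(14-3)! = 2184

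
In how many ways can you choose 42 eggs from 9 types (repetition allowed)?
C(42+9-1, 9-1) = C(50, 8) = 536878650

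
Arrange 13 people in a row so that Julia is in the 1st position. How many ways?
Fix one position: (13-1)! = 479001600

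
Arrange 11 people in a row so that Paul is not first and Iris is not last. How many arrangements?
By inclusion-exclusion: 11! - 2×(11-1)! + (11-2)! = 39916800 - 7257600 + 362880 = 33022080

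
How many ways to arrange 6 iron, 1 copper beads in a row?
7! / (6! × 1!) = 7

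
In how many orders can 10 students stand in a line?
10! = 3628800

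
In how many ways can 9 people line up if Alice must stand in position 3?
Fix one position: (9-1)! = 40320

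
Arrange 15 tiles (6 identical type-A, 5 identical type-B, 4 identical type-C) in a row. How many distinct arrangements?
15! / (6! × 5! × 4!) = 630630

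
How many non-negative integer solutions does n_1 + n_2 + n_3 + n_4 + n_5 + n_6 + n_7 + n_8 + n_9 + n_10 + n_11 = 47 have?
C(47+11-1, 11-1) = C(57, 10) = 43183019880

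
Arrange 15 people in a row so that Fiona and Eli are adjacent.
Treat as block: (15-1)! × 2! = 87178291200 × 2 = 174356582400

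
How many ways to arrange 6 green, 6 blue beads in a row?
12! / (6! × 6!) = 924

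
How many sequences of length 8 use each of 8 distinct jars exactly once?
8! = 40320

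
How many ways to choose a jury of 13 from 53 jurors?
C(53,13) = 53!/(13!×40!) = 841392966470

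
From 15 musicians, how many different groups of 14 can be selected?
C(15,14) = 15!/(14!×1!) = 15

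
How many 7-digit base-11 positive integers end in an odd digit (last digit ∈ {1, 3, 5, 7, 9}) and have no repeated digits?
Last∈{1,3,5,7,9}. Last=0: 0. Last nonzero: 5×9×P(9,5) = 680400. Total = 680400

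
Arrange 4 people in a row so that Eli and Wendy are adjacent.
Treat as block: (4-1)! × 2! = 6 × 2 = 12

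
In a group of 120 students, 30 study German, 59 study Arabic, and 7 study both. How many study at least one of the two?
|A∪B| = |A| + |B| - |A∩B| = 30 + 59 - 7 = 82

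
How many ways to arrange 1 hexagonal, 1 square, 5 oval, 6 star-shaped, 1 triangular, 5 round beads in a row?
19! / (1! × 1! × 5! × 6! × 1! × 5!) = 11732745024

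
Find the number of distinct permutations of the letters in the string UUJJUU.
6! / (4! × 2!) = 15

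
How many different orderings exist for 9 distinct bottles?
9! = 362880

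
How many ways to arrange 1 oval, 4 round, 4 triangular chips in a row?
9! / (1! × 4! × 4!) = 630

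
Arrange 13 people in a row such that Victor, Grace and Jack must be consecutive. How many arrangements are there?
Treat the 3 as one block: (13-3+1)! × 3! = 39916800 × 6 = 239500800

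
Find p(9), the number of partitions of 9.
Pentagonal recurrence p(n) = p(n-1) + p(n-2) - p(n-5) - p(n-7) + p(n-12) + p(n-15) - ... gives p(0..8) = 1, 1, 2, 3, 5, 7, 11, 15, 22. p(9) = p(8) + p(7) - p(4) - p(2) = 22 + 15 - 5 - 2 = 30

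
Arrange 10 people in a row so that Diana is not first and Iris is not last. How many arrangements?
By inclusion-exclusion: 10! - 2×(10-1)! + (10-2)! = 3628800 - 725760 + 40320 = 2943360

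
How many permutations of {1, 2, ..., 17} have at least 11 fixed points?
Exactly j fixed points: C(17,j)·!(17-j); sum over j ≥ 11 (derangement numbers via !m = (m-1)·(!(m-1) + !(m-2)): !0..!6 = 1, 0, 1, 2, 9, 44, 265). Σ_{j=11}^{17} C(17,j)·!(17-j) = C(17,11)·!6 + C(17,12)·!5 + C(17,13)·!4 + C(17,14)·!3 + C(17,15)·!2 + C(17,16)·!1 + C(17,17)·!0 = 12376·265 + 6188·44 + 2380·9 + 680·2 + 136·1 + 17·0 + 1·1 = 3574829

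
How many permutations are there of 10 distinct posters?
10! = 3628800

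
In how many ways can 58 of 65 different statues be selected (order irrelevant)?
C(65,58) = 65!/(58!×7!) = 696190560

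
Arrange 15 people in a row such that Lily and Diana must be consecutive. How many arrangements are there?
Treat the 2 as one block: (15-2+1)! × 2! = 87178291200 × 2 = 174356582400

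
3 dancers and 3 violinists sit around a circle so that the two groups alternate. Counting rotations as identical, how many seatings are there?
Fix one of the dancers: (3-1)! ways for the remaining dancers, × 3! ways for the violinists = 2 × 6 = 12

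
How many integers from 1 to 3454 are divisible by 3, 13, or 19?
⌊3454/3⌋+⌊3454/13⌋+⌊3454/19⌋ - ⌊3454/39⌋-⌊3454/57⌋-⌊3454/247⌋ + ⌊3454/741⌋ = 1151+265+181 - 88-60-13 + 4 = 1440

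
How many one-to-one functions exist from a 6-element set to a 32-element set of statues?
P(32,6) = 32!/(32-6)! = 652458240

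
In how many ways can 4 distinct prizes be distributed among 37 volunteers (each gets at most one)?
P(37,4) = 37!/(37-4)! = 1585080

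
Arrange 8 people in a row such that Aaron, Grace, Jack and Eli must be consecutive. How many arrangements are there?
Treat the 4 as one block: (8-4+1)! × 4! = 120 × 24 = 2880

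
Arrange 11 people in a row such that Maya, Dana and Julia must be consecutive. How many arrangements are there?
Treat the 3 as one block: (11-3+1)! × 3! = 362880 × 6 = 2177280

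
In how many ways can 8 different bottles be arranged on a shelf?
8! = 40320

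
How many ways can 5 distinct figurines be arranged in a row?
5! = 120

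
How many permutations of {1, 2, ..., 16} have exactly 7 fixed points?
Choose the 7 fixed points C(16,7) = 11440, derange the rest: !9 = Σ_{j=0}^{9} (-1)^j·9!/j! = 362880 - 362880 + 181440 - 60480 + 15120 - 3024 + 504 - 72 + 9 - 1 = 133496. Product = 11440 × 133496 = 1527194240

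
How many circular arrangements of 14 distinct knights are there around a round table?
Circular: fix one position, arrange the rest. (14-1)! = 6227020800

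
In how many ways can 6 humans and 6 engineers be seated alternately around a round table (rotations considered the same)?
Fix one of the humans: (6-1)! ways for the remaining humans, × 6! ways for the engineers = 120 × 720 = 86400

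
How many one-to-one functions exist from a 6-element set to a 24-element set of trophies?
P(24,6) = 24!/(24-6)! = 96909120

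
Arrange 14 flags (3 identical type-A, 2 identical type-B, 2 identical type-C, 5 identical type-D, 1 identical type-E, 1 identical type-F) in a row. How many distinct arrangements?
14! / (3! × 2! × 2! × 5! × 1! × 1!) = 30270240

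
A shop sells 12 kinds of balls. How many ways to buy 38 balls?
C(38+12-1, 12-1) = C(49, 11) = 29135916264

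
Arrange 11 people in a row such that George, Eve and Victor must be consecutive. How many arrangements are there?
Treat the 3 as one block: (11-3+1)! × 3! = 362880 × 6 = 2177280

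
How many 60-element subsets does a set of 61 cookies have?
C(61,60) = 61!/(60!×1!) = 61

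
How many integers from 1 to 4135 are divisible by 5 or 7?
⌊4135/5⌋ + ⌊4135/7⌋ - ⌊4135/35⌋ = 827 + 590 - 118 = 1299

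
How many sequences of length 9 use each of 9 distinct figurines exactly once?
9! = 362880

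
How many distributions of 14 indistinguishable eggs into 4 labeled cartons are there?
C(14+4-1, 4-1) = C(17, 3) = 680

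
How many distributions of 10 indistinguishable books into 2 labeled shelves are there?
C(10+2-1, 2-1) = C(11, 1) = 11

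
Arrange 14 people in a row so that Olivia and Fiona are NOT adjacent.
Total - adjacent = 14! - (14-1)!×2 = 87178291200 - 12454041600 = 74724249600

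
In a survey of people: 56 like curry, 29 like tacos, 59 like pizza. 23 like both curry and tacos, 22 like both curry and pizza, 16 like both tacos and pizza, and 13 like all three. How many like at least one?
|A∪B∪C| = 56+29+59-23-22-16+13 = 96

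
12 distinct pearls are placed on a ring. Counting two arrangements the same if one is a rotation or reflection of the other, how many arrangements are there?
(12-1)!/2 = 39916800/2 = 19958400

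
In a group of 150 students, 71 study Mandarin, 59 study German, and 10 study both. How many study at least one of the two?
|A∪B| = |A| + |B| - |A∩B| = 71 + 59 - 10 = 120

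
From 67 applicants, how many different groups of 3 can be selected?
C(67,3) = 67!/(3!×64!) = 47905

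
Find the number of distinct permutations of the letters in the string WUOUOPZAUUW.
11! / (1! × 1! × 4! × 2! × 2! × 1!) = 415800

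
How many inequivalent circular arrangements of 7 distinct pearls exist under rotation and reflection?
(7-1)!/2 = 720/2 = 360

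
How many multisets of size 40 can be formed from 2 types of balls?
C(40+2-1, 2-1) = C(41, 1) = 41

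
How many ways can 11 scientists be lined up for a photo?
11! = 39916800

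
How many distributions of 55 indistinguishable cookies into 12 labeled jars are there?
C(55+12-1, 12-1) = C(66, 11) = 1074082795968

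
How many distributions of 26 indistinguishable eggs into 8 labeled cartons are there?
C(26+8-1, 8-1) = C(33, 7) = 4272048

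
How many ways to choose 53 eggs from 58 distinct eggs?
C(58,53) = 58!/(53!×5!) = 4582116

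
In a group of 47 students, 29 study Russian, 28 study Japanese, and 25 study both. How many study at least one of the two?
|A∪B| = |A| + |B| - |A∩B| = 29 + 28 - 25 = 32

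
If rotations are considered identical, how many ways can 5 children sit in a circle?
Circular: fix one position, arrange the rest. (5-1)! = 24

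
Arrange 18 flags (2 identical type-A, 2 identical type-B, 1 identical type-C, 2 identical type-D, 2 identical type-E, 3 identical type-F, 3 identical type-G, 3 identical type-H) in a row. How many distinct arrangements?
18! / (2! × 2! × 1! × 2! × 2! × 3! × 3! × 3!) = 1852538688000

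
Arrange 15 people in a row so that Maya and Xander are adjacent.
Treat as block: (15-1)! × 2! = 87178291200 × 2 = 174356582400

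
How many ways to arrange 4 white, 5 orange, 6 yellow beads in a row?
15! / (4! × 5! × 6!) = 630630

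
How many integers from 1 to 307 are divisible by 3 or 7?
⌊307/3⌋ + ⌊307/7⌋ - ⌊307/21⌋ = 102 + 43 - 14 = 131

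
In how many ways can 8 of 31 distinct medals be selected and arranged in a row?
P(31,8) = 31!/(31-8)! = 318073392000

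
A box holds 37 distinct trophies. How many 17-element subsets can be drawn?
C(37,17) = 37!/(17!×20!) = 15905368710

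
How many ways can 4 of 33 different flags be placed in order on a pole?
P(33,4) = 33!/(33-4)! = 982080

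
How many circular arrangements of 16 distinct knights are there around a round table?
Circular: fix one position, arrange the rest. (16-1)! = 1307674368000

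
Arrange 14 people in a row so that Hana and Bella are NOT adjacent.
Total - adjacent = 14! - (14-1)!×2 = 87178291200 - 12454041600 = 74724249600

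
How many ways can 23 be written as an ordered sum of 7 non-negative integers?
C(23+7-1, 7-1) = C(29, 6) = 475020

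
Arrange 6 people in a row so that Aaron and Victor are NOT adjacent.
Total - adjacent = 6! - (6-1)!×2 = 720 - 240 = 480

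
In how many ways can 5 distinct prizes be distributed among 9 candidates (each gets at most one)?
P(9,5) = 9!/(9-5)! = 15120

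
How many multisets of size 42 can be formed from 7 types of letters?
C(42+7-1, 7-1) = C(48, 6) = 12271512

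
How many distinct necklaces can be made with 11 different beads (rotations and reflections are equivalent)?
(11-1)!/2 = 3628800/2 = 1814400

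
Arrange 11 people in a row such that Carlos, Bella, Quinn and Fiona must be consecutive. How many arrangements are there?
Treat the 4 as one block: (11-4+1)! × 4! = 40320 × 24 = 967680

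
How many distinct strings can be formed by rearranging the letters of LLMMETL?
7! / (1! × 1! × 3! × 2!) = 420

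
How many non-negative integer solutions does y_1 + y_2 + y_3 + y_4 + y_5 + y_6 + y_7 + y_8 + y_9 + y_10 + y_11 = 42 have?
C(42+11-1, 11-1) = C(52, 10) = 15820024220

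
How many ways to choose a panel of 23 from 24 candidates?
C(24,23) = 24!/(23!×1!) = 24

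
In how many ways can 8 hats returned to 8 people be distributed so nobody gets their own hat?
!8 = Σ_{j=0}^{8} (-1)^j·8!/j! = 40320 - 40320 + 20160 - 6720 + 1680 - 336 + 56 - 8 + 1 = 14833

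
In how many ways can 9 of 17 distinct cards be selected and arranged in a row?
P(17,9) = 17!/(17-9)! = 8821612800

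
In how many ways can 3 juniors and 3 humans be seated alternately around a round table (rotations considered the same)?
Fix one of the juniors: (3-1)! ways for the remaining juniors, × 3! ways for the humans = 2 × 6 = 12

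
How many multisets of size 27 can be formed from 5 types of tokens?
C(27+5-1, 5-1) = C(31, 4) = 31465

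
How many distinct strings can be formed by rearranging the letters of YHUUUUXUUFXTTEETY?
17! / (1! × 6! × 1! × 2! × 3! × 2! × 2!) = 10291881600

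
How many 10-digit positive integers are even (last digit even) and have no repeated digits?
Last∈{0,2,4,6,8}. Last=0: 362880. Last nonzero: 4×8×P(8,8) = 1290240. Total = 1653120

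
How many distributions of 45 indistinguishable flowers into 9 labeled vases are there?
C(45+9-1, 9-1) = C(53, 8) = 886322710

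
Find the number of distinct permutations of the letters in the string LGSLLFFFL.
9! / (1! × 4! × 1! × 3!) = 2520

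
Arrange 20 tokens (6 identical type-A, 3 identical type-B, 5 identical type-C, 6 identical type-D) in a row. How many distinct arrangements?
20! / (6! × 3! × 5! × 6!) = 6518191680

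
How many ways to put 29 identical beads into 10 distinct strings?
C(29+10-1, 10-1) = C(38, 9) = 163011640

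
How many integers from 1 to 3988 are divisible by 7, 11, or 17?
⌊3988/7⌋+⌊3988/11⌋+⌊3988/17⌋ - ⌊3988/77⌋-⌊3988/119⌋-⌊3988/187⌋ + ⌊3988/1309⌋ = 569+362+234 - 51-33-21 + 3 = 1063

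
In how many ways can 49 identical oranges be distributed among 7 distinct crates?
C(49+7-1, 7-1) = C(55, 6) = 28989675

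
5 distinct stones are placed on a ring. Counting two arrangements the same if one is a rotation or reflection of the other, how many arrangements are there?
(5-1)!/2 = 24/2 = 12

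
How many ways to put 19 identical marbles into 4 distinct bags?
C(19+4-1, 4-1) = C(22, 3) = 1540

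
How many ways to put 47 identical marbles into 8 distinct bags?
C(47+8-1, 8-1) = C(54, 7) = 177100560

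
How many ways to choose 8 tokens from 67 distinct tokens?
C(67,8) = 67!/(8!×59!) = 6522361560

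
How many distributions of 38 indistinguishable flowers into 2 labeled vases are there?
C(38+2-1, 2-1) = C(39, 1) = 39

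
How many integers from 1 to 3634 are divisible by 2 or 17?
⌊3634/2⌋ + ⌊3634/17⌋ - ⌊3634/34⌋ = 1817 + 213 - 106 = 1924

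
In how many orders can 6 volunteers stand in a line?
6! = 720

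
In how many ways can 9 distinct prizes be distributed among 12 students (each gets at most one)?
P(12,9) = 12!/(12-9)! = 79833600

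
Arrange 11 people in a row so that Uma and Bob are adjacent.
Treat as block: (11-1)! × 2! = 3628800 × 2 = 7257600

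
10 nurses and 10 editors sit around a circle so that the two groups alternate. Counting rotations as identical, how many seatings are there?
Fix one of the nurses: (10-1)! ways for the remaining nurses, × 10! ways for the editors = 362880 × 3628800 = 1316818944000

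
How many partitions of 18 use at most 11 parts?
By conjugation, equals partitions of 18 into parts ≤ 11. Let r_j(i) = number of partitions of i into parts ≤ j, for i = 0..18. r_1(i) = 1 for all i; r_j(i) = r_{j-1}(i) + r_j(i-j). Rows j = 2..11: ≤2: 1 1 2 2 3 3 4 4 5 5 6 6 7 7 8 8 9 9 10; ≤3: 1 1 2 3 4 5 7 8 10 12 14 16 19 21 24 27 30 33 37; ≤4: 1 1 2 3 5 6 9 11 15 18 23 27 34 39 47 54 64 72 84; ≤5: 1 1 2 3 5 7 10 13 18 23 30 37 47 57 70 84 101 119 141; ≤6: 1 1 2 3 5 7 11 14 20 26 35 44 58 71 90 110 136 163 199; ≤7: 1 1 2 3 5 7 11 15 21 28 38 49 65 82 105 131 164 201 248; ≤8: 1 1 2 3 5 7 11 15 22 29 40 52 70 89 116 146 186 230 288; ≤9: 1 1 2 3 5 7 11 15 22 30 41 54 73 94 123 157 201 252 318; ≤10: 1 1 2 3 5 7 11 15 22 30 42 55 75 97 128 164 212 267 340; ≤11: 1 1 2 3 5 7 11 15 22 30 42 56 76 99 131 169 219 278 355. r_11(18) = 355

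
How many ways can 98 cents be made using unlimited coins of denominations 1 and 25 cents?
Coefficient of x^98 in 1/(1-x^1) · 1/(1-x^25). Use j coins of 25 for j = 0..⌊98/25⌋ = 3, the rest in 1s: 3 + 1 = 4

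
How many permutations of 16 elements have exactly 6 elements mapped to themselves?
Choose the 6 fixed points C(16,6) = 8008, derange the rest: !10 = Σ_{j=0}^{10} (-1)^j·10!/j! = 3628800 - 3628800 + 1814400 - 604800 + 151200 - 30240 + 5040 - 720 + 90 - 10 + 1 = 1334961. Product = 8008 × 1334961 = 10690367688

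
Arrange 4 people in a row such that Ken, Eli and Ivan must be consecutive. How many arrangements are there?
Treat the 3 as one block: (4-3+1)! × 3! = 2 × 6 = 12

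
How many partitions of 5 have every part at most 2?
Let r_j(i) = number of partitions of i into parts ≤ j, for i = 0..5. r_1(i) = 1 for all i; r_j(i) = r_{j-1}(i) + r_j(i-j). Rows j = 2..2: ≤2: 1 1 2 2 3 3. r_2(5) = 3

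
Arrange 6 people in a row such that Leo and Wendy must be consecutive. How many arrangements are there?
Treat the 2 as one block: (6-2+1)! × 2! = 120 × 2 = 240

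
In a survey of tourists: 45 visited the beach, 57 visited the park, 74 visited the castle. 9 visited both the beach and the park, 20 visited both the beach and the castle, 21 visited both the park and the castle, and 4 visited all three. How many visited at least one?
|A∪B∪C| = 45+57+74-9-20-21+4 = 130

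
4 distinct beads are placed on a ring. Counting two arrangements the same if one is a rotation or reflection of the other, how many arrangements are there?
(4-1)!/2 = 6/2 = 3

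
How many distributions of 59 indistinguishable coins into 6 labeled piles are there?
C(59+6-1, 6-1) = C(64, 5) = 7624512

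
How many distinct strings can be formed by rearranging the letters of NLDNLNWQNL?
10! / (3! × 1! × 4! × 1! × 1!) = 25200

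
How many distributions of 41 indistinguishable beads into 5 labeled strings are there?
C(41+5-1, 5-1) = C(45, 4) = 148995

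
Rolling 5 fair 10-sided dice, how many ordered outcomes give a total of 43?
Coefficient of x^43 in (x + x² + ... + x^10)^5. By inclusion-exclusion on dice exceeding 10: Σ_j (-1)^j C(5,j)·C(43-1-10j, 4) = C(5,0)·C(42,4) - C(5,1)·C(32,4) + C(5,2)·C(22,4) - C(5,3)·C(12,4) = 1·111930 - 5·35960 + 10·7315 - 10·495 = 330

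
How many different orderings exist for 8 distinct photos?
8! = 40320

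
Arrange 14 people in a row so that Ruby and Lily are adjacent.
Treat as block: (14-1)! × 2! = 6227020800 × 2 = 12454041600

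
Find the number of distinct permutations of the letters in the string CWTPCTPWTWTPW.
13! / (4! × 4! × 2! × 3!) = 900900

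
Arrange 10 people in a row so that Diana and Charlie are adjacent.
Treat as block: (10-1)! × 2! = 362880 × 2 = 725760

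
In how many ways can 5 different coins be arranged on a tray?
5! = 120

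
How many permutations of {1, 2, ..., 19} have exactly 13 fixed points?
Choose the 13 fixed points C(19,13) = 27132, derange the rest: !6 = Σ_{j=0}^{6} (-1)^j·6!/j! = 720 - 720 + 360 - 120 + 30 - 6 + 1 = 265. Product = 27132 × 265 = 7189980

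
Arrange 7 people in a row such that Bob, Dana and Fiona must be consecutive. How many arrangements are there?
Treat the 3 as one block: (7-3+1)! × 3! = 120 × 6 = 720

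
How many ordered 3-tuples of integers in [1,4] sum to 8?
Coefficient of x^8 in (x + x² + ... + x^4)^3. By inclusion-exclusion on dice exceeding 4: Σ_j (-1)^j C(3,j)·C(8-1-4j, 2) = C(3,0)·C(7,2) - C(3,1)·C(3,2) = 1·21 - 3·3 = 12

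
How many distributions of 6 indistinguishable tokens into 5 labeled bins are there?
C(6+5-1, 5-1) = C(10, 4) = 210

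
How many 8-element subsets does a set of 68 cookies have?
C(68,8) = 68!/(8!×60!) = 7392009768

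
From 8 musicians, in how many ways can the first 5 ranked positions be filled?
P(8,5) = 8!/(8-5)! = 6720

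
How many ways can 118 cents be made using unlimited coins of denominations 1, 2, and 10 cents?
Coefficient of x^118 in 1/(1-x^1) · 1/(1-x^2) · 1/(1-x^10). Case on j = number of 10-cent coins (j = 0..11); remainder r = 118 - 10j is made from {1,2} in ⌊r/2⌋+1 ways. r = 118, 108, 98, 88, 78, 68, 58, 48, 38, 28, 18, 8 → 60 + 55 + 50 + 45 + 40 + 35 + 30 + 25 + 20 + 15 + 10 + 5 = 390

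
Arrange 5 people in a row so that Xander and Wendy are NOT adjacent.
Total - adjacent = 5! - (5-1)!×2 = 120 - 48 = 72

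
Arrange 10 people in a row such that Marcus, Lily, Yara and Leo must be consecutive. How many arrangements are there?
Treat the 4 as one block: (10-4+1)! × 4! = 5040 × 24 = 120960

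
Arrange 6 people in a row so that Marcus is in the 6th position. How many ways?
Fix one position: (6-1)! = 120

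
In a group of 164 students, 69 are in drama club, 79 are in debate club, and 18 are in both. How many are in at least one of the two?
|A∪B| = |A| + |B| - |A∩B| = 69 + 79 - 18 = 130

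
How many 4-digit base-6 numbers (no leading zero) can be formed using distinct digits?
First digit: 5 choices (nonzero). Then descending: 5 × 5 × 4 × 3 = 300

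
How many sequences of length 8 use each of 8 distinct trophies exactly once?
8! = 40320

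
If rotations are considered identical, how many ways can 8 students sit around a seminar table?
Circular: fix one position, arrange the rest. (8-1)! = 5040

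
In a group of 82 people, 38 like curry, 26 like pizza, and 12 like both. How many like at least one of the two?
|A∪B| = |A| + |B| - |A∩B| = 38 + 26 - 12 = 52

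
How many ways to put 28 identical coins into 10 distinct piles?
C(28+10-1, 10-1) = C(37, 9) = 124403620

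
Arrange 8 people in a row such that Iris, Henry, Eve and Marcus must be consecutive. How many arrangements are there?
Treat the 4 as one block: (8-4+1)! × 4! = 120 × 24 = 2880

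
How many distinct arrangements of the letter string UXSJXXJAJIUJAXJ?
15! / (5! × 2! × 2! × 4! × 1! × 1!) = 113513400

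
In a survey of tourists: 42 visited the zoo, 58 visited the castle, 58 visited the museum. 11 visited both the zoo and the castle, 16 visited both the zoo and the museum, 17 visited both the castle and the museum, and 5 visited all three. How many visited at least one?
|A∪B∪C| = 42+58+58-11-16-17+5 = 119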